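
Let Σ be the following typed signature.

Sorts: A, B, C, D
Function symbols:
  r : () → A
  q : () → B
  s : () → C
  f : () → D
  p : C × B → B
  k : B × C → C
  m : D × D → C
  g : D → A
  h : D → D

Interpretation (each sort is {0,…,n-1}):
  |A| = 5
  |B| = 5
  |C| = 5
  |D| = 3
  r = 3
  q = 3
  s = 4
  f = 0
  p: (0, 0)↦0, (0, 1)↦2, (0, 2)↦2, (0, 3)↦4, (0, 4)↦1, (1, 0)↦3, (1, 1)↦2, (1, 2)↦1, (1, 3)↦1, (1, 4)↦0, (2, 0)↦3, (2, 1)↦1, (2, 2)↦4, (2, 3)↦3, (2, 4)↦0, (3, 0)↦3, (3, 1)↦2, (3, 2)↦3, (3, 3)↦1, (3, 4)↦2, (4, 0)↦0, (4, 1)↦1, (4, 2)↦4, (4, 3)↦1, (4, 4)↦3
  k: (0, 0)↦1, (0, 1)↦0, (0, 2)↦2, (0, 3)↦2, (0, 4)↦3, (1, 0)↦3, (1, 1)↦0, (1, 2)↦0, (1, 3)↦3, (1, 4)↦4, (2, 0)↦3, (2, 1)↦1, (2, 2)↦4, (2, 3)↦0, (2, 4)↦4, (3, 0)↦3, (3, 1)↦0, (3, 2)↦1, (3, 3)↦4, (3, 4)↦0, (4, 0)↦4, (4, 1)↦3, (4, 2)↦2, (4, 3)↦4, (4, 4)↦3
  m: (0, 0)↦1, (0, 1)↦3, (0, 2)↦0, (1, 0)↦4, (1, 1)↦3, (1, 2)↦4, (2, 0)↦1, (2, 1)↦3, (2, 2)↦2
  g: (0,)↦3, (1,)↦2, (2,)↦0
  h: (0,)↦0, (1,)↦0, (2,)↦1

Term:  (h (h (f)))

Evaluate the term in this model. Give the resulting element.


  f = 0
  (h (f)) = h(0,) = 0
  (h (h (f))) = h(0,) = 0

value = 0


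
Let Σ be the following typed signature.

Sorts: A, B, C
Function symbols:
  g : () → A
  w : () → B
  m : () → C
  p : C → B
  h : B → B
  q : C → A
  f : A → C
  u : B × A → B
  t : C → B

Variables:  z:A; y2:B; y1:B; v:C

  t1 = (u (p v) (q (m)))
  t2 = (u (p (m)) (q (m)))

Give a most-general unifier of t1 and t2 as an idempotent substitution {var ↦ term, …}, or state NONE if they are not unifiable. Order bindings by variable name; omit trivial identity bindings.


{v ↦ (m)}


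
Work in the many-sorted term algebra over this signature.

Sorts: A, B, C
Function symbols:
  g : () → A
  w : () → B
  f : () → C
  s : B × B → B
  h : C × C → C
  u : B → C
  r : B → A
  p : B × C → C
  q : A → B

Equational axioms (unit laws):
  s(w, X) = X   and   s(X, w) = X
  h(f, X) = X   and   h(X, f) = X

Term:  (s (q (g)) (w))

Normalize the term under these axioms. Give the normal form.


normal form = (q (g))

1. (s (q (g)) (w))  →  (q (g))


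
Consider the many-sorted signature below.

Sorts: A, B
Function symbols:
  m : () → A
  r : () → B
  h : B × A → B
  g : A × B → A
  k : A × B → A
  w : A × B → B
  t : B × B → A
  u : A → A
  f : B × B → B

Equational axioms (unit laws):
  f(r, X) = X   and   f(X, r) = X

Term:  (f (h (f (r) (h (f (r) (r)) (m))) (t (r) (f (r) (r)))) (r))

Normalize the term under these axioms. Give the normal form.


1. (f (h (f (r) (h (f (r) (r)) (m))) (t (r) (f (r) (r)))) (r))  →  (h (f (r) (h (f (r) (r)) (m))) (t (r) (f (r) (r))))
2. (h (f (r) (h (f (r) (r)) (m))) (t (r) (f (r) (r))))  →  (h (h (f (r) (r)) (m)) (t (r) (f (r) (r))))
3. (h (h (f (r) (r)) (m)) (t (r) (f (r) (r))))  →  (h (h (r) (m)) (t (r) (f (r) (r))))
4. (h (h (r) (m)) (t (r) (f (r) (r))))  →  (h (h (r) (m)) (t (r) (r)))

normal form = (h (h (r) (m)) (t (r) (r)))


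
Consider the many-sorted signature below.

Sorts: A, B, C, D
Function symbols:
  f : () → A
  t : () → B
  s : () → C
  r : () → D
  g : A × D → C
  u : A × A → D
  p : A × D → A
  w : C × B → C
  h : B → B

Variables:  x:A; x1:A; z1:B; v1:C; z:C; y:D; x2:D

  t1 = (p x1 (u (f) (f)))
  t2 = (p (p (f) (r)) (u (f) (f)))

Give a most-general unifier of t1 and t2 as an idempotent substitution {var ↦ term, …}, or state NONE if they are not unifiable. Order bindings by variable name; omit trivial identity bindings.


{x1 ↦ (p (f) (r))}


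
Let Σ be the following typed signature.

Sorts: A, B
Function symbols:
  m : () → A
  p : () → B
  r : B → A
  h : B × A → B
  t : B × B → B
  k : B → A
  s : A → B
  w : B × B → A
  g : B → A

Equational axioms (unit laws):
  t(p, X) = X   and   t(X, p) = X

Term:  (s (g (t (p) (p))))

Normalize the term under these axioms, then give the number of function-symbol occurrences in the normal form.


size = 3

1. (s (g (t (p) (p))))  →  (s (g (p)))
normal form: (s (g (p)))


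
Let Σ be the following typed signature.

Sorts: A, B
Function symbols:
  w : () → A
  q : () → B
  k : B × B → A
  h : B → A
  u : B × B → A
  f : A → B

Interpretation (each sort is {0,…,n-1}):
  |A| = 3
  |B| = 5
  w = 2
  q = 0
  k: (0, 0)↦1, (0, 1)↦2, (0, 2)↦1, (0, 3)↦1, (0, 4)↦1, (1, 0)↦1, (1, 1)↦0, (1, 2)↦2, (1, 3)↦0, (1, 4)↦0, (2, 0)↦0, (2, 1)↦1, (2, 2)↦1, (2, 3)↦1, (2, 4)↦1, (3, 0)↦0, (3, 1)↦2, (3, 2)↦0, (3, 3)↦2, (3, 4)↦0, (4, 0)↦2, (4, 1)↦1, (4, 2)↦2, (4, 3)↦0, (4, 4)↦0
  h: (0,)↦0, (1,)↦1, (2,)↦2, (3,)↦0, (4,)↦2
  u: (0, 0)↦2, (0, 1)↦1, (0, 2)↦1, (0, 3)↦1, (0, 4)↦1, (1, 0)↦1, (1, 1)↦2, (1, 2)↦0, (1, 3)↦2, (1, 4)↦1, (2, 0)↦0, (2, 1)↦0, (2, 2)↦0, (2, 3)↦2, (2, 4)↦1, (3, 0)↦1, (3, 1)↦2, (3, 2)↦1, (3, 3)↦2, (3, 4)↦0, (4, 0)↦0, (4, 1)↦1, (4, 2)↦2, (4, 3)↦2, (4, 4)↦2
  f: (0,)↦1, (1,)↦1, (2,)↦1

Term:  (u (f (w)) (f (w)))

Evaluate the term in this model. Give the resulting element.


  w = 2
  (f (w)) = f(2,) = 1
  w = 2
  (f (w)) = f(2,) = 1
  (u (f (w)) (f (w))) = u(1, 1) = 2

value = 2


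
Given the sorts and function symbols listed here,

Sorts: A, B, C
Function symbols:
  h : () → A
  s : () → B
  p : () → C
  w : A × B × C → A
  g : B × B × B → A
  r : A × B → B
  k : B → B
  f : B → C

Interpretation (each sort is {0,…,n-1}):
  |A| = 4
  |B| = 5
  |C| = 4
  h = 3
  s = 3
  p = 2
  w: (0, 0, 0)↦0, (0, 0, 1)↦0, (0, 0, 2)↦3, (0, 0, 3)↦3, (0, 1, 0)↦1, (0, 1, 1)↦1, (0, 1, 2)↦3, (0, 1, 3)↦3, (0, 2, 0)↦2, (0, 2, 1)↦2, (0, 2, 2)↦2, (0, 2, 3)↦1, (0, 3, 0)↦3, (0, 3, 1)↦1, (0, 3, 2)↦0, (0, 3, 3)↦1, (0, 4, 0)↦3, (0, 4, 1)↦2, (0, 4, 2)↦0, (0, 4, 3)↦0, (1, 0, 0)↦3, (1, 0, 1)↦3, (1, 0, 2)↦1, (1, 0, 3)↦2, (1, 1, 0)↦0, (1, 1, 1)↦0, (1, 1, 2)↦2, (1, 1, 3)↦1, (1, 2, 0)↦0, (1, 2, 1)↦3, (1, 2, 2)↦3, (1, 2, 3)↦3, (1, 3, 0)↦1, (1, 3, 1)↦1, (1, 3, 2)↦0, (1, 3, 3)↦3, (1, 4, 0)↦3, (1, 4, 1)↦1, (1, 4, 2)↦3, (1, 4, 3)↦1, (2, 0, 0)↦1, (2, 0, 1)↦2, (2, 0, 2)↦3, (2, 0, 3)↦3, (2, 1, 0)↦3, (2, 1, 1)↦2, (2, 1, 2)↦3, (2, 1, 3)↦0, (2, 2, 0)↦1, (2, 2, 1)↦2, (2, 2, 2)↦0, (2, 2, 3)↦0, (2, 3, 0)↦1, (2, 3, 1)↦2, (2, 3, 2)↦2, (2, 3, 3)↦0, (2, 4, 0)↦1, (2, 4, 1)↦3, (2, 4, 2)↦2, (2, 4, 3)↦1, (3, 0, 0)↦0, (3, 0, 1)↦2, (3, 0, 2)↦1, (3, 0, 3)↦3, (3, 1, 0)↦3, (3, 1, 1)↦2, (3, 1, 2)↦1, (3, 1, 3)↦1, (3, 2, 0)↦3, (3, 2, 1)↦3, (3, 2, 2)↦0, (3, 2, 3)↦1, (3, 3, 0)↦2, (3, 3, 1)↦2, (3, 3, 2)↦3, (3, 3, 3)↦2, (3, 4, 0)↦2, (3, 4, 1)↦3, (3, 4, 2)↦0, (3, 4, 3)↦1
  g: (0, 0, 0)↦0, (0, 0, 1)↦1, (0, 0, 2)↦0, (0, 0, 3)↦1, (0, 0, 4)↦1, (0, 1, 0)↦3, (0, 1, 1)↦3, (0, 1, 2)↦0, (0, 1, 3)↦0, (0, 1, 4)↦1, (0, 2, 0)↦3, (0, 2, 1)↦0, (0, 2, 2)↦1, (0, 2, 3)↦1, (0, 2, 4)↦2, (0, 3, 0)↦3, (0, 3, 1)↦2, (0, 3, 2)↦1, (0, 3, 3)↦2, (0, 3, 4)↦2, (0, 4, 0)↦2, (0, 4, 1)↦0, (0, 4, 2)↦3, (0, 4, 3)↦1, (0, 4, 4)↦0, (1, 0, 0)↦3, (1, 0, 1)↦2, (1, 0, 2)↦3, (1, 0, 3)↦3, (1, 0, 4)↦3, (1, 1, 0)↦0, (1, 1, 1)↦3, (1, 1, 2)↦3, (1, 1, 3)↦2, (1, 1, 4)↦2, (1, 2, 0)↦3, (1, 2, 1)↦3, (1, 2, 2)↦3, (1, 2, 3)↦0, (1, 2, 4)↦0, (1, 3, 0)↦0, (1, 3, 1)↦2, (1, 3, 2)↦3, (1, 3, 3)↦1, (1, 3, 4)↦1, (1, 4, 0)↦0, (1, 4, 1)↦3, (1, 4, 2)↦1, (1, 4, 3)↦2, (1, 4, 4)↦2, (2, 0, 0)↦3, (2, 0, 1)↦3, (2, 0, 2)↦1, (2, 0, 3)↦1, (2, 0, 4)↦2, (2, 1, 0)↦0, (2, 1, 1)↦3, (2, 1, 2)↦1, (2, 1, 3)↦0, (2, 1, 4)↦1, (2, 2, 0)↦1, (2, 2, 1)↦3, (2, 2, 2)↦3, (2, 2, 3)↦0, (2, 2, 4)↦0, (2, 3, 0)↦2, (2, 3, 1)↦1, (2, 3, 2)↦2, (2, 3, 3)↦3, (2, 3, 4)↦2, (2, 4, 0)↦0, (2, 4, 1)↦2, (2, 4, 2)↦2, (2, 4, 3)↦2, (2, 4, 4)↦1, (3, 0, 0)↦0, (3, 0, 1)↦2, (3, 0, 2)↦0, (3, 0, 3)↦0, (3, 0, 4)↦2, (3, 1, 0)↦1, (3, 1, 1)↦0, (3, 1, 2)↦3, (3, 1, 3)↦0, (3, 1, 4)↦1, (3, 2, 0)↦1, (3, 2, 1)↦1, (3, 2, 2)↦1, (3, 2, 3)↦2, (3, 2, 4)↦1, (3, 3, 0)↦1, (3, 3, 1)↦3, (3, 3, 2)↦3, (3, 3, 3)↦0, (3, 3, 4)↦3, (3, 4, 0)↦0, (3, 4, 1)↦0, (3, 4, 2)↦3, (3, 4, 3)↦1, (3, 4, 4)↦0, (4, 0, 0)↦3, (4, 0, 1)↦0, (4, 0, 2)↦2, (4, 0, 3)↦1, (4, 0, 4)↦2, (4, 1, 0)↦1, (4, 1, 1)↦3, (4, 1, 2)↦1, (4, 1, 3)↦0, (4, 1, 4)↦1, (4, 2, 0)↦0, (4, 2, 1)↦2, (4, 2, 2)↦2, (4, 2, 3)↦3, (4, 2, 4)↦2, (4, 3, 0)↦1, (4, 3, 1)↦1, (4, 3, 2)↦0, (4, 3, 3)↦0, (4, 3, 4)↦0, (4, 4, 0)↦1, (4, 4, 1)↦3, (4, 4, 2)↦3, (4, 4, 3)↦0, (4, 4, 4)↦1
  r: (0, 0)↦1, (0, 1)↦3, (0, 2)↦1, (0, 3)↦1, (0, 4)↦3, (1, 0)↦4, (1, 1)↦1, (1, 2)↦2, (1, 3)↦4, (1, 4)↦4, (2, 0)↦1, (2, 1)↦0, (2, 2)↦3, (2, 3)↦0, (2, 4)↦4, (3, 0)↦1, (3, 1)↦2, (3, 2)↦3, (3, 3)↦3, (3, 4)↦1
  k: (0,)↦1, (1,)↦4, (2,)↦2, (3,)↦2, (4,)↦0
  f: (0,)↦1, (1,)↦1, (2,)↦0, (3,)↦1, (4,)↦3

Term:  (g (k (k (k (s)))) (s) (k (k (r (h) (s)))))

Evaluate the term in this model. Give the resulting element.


value = 2

  s = 3
  (k (s)) = k(3,) = 2
  (k (k (s))) = k(2,) = 2
  (k (k (k (s)))) = k(2,) = 2
  s = 3
  h = 3
  s = 3
  (r (h) (s)) = r(3, 3) = 3
  (k (r (h) (s))) = k(3,) = 2
  (k (k (r (h) (s)))) = k(2,) = 2
  (g (k (k (k (s)))) (s) (k (k (r (h) (s))))) = g(2, 3, 2) = 2


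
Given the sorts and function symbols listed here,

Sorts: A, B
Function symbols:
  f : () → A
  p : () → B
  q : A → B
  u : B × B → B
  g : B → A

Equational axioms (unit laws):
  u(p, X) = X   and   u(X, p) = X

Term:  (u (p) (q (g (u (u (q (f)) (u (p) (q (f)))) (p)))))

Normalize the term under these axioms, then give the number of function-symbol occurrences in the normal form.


size = 7

1. (u (p) (q (g (u (u (q (f)) (u (p) (q (f)))) (p)))))  →  (q (g (u (u (q (f)) (u (p) (q (f)))) (p))))
2. (q (g (u (u (q (f)) (u (p) (q (f)))) (p))))  →  (q (g (u (q (f)) (u (p) (q (f))))))
3. (q (g (u (q (f)) (u (p) (q (f))))))  →  (q (g (u (q (f)) (q (f)))))
normal form: (q (g (u (q (f)) (q (f)))))


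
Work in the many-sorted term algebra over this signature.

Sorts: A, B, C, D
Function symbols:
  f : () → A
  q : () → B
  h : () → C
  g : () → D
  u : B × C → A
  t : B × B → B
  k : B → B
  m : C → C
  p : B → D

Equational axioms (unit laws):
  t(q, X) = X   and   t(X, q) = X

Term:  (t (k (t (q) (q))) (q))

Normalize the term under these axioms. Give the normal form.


normal form = (k (q))

1. (t (k (t (q) (q))) (q))  →  (k (t (q) (q)))
2. (k (t (q) (q)))  →  (k (q))


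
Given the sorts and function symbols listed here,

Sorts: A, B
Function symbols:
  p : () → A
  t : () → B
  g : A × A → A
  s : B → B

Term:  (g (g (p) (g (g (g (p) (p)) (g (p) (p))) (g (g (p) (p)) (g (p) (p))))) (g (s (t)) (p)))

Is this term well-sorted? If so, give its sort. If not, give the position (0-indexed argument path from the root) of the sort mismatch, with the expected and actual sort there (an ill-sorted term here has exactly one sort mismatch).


    (p) : A
          (p) : A
          (p) : A
        (g (p) (p)) : A
          (p) : A
          (p) : A
        (g (p) (p)) : A
      (g (g (p) (p)) (g (p) (p))) : A
          (p) : A
          (p) : A
        (g (p) (p)) : A
          (p) : A
          (p) : A
        (g (p) (p)) : A
      (g (g (p) (p)) (g (p) (p))) : A
    (g (g (g (p) (p)) (g (p) (p))) (g (g (p) (p)) (g (p) (p)))) : A
  (g (p) (g (g (g (p) (p)) (g (p) (p))) (g (g (p) (p)) (g (p) (p))))) : A
      (t) : B
    (s (t)) : B
    (p) : A
  (g (s (t)) (p)) : ✗ arg 0 at [1, 0] has sort B, expected A

ill-sorted at position [1, 0]: expected A, got B


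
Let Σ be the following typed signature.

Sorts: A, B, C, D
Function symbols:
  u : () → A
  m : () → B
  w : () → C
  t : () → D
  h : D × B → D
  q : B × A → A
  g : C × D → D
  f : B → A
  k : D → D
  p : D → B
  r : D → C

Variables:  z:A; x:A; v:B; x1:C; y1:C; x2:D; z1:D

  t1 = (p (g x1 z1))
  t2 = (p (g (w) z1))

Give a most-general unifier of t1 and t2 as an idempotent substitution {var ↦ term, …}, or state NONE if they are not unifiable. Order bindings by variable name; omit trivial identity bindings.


{x1 ↦ (w)}


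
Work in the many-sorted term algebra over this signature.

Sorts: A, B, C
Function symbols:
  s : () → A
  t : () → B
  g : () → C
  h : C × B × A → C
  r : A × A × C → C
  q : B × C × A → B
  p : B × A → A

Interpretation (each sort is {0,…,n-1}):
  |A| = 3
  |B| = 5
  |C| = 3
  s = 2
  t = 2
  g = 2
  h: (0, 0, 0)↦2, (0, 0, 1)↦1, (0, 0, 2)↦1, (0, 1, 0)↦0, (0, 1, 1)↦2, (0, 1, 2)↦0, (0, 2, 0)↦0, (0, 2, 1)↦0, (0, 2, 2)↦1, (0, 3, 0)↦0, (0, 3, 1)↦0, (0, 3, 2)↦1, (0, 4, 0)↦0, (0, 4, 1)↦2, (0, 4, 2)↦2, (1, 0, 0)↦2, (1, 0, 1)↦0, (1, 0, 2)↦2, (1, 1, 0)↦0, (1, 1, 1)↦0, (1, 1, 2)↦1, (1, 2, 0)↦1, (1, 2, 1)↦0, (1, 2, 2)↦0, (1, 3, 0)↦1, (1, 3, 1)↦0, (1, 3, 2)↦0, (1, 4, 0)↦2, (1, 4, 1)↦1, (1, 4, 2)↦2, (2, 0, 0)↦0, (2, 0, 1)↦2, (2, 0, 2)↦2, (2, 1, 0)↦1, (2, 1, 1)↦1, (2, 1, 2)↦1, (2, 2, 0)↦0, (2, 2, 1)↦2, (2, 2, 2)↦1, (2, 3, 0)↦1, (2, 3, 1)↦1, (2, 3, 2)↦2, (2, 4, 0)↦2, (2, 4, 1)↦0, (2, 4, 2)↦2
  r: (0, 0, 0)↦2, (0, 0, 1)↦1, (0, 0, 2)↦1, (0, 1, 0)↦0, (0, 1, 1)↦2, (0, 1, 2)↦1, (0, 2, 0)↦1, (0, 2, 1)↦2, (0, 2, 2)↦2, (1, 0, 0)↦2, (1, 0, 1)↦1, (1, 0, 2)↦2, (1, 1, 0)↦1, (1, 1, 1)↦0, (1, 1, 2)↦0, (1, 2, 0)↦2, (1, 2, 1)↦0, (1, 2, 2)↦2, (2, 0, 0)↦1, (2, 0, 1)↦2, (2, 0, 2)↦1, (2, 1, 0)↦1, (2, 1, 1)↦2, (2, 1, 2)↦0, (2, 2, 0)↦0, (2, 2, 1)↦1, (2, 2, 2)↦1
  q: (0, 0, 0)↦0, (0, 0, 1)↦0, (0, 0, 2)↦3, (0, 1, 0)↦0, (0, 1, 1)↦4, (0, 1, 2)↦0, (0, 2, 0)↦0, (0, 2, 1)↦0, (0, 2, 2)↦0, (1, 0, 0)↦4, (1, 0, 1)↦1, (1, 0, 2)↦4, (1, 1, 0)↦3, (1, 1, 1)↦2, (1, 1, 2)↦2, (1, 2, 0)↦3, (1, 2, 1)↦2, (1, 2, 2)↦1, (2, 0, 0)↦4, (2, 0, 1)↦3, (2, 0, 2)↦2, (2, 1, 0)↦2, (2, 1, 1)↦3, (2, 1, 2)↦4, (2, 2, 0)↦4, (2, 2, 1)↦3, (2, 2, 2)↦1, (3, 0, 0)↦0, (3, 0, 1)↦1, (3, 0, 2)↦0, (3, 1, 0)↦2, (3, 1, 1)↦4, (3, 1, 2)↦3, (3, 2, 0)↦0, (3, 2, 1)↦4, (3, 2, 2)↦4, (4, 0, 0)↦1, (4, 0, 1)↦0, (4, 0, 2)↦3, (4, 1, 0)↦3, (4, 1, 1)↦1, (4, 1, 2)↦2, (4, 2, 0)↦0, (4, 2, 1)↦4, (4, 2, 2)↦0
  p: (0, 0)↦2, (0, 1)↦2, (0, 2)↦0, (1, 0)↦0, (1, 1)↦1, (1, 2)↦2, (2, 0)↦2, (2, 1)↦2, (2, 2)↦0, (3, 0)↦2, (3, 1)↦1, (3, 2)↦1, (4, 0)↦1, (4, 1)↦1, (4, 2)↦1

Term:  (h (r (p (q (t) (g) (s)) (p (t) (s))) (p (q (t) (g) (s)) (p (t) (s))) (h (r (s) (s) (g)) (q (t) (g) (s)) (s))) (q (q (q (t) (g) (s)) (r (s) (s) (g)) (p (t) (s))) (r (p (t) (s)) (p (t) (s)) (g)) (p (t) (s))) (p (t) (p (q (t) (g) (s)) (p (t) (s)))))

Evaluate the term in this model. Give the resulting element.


  t = 2
  g = 2
  s = 2
  (q (t) (g) (s)) = q(2, 2, 2) = 1
  t = 2
  s = 2
  (p (t) (s)) = p(2, 2) = 0
  (p (q (t) (g) (s)) (p (t) (s))) = p(1, 0) = 0
  t = 2
  g = 2
  s = 2
  (q (t) (g) (s)) = q(2, 2, 2) = 1
  t = 2
  s = 2
  (p (t) (s)) = p(2, 2) = 0
  (p (q (t) (g) (s)) (p (t) (s))) = p(1, 0) = 0
  s = 2
  s = 2
  g = 2
  (r (s) (s) (g)) = r(2, 2, 2) = 1
  t = 2
  g = 2
  s = 2
  (q (t) (g) (s)) = q(2, 2, 2) = 1
  s = 2
  (h (r (s) (s) (g)) (q (t) (g) (s)) (s)) = h(1, 1, 2) = 1
  (r (p (q (t) (g) (s)) (p (t) (s))) (p (q (t) (g) (s)) (p (t) (s))) (h (r (s) (s) (g)) (q (t) (g) (s)) (s))) = r(0, 0, 1) = 1
  t = 2
  g = 2
  s = 2
  (q (t) (g) (s)) = q(2, 2, 2) = 1
  s = 2
  s = 2
  g = 2
  (r (s) (s) (g)) = r(2, 2, 2) = 1
  t = 2
  s = 2
  (p (t) (s)) = p(2, 2) = 0
  (q (q (t) (g) (s)) (r (s) (s) (g)) (p (t) (s))) = q(1, 1, 0) = 3
  t = 2
  s = 2
  (p (t) (s)) = p(2, 2) = 0
  t = 2
  s = 2
  (p (t) (s)) = p(2, 2) = 0
  g = 2
  (r (p (t) (s)) (p (t) (s)) (g)) = r(0, 0, 2) = 1
  t = 2
  s = 2
  (p (t) (s)) = p(2, 2) = 0
  (q (q (q (t) (g) (s)) (r (s) (s) (g)) (p (t) (s))) (r (p (t) (s)) (p (t) (s)) (g)) (p (t) (s))) = q(3, 1, 0) = 2
  t = 2
  t = 2
  g = 2
  s = 2
  (q (t) (g) (s)) = q(2, 2, 2) = 1
  t = 2
  s = 2
  (p (t) (s)) = p(2, 2) = 0
  (p (q (t) (g) (s)) (p (t) (s))) = p(1, 0) = 0
  (p (t) (p (q (t) (g) (s)) (p (t) (s)))) = p(2, 0) = 2
  (h (r (p (q (t) (g) (s)) (p (t) (s))) (p (q (t) (g) (s)) (p (t) (s))) (h (r (s) (s) (g)) (q (t) (g) (s)) (s))) (q (q (q (t) (g) (s)) (r (s) (s) (g)) (p (t) (s))) (r (p (t) (s)) (p (t) (s)) (g)) (p (t) (s))) (p (t) (p (q (t) (g) (s)) (p (t) (s))))) = h(1, 2, 2) = 0

value = 0


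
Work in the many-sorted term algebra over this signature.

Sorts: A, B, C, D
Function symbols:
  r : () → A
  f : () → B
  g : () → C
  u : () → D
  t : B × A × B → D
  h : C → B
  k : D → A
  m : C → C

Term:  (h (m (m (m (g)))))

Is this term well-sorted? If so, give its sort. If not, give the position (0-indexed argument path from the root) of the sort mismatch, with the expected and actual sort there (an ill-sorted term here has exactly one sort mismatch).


well-sorted; sort = B

        (g) : C
      (m (g)) : C
    (m (m (g))) : C
  (m (m (m (g)))) : C
(h (m (m (m (g))))) : B


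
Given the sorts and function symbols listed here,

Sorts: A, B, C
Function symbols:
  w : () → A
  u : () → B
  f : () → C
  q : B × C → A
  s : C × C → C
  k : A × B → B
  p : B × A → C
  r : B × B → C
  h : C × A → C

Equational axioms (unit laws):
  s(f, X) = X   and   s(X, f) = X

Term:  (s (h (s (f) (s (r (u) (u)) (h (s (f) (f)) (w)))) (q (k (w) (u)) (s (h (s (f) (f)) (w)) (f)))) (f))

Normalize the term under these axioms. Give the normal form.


1. (s (h (s (f) (s (r (u) (u)) (h (s (f) (f)) (w)))) (q (k (w) (u)) (s (h (s (f) (f)) (w)) (f)))) (f))  →  (h (s (f) (s (r (u) (u)) (h (s (f) (f)) (w)))) (q (k (w) (u)) (s (h (s (f) (f)) (w)) (f))))
2. (h (s (f) (s (r (u) (u)) (h (s (f) (f)) (w)))) (q (k (w) (u)) (s (h (s (f) (f)) (w)) (f))))  →  (h (s (r (u) (u)) (h (s (f) (f)) (w))) (q (k (w) (u)) (s (h (s (f) (f)) (w)) (f))))
3. (h (s (r (u) (u)) (h (s (f) (f)) (w))) (q (k (w) (u)) (s (h (s (f) (f)) (w)) (f))))  →  (h (s (r (u) (u)) (h (f) (w))) (q (k (w) (u)) (s (h (s (f) (f)) (w)) (f))))
4. (h (s (r (u) (u)) (h (f) (w))) (q (k (w) (u)) (s (h (s (f) (f)) (w)) (f))))  →  (h (s (r (u) (u)) (h (f) (w))) (q (k (w) (u)) (h (s (f) (f)) (w))))
5. (h (s (r (u) (u)) (h (f) (w))) (q (k (w) (u)) (h (s (f) (f)) (w))))  →  (h (s (r (u) (u)) (h (f) (w))) (q (k (w) (u)) (h (f) (w))))

normal form = (h (s (r (u) (u)) (h (f) (w))) (q (k (w) (u)) (h (f) (w))))


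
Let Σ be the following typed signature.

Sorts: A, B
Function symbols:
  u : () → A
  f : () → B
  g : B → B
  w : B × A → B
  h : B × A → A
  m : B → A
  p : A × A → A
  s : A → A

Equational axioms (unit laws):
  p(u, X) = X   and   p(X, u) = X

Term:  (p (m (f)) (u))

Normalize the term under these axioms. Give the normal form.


1. (p (m (f)) (u))  →  (m (f))

normal form = (m (f))


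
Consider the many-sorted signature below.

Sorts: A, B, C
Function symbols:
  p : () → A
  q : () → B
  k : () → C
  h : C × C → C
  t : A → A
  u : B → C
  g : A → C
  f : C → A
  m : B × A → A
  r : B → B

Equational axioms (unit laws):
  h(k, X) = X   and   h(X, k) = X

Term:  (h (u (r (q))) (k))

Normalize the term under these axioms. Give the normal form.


1. (h (u (r (q))) (k))  →  (u (r (q)))

normal form = (u (r (q)))


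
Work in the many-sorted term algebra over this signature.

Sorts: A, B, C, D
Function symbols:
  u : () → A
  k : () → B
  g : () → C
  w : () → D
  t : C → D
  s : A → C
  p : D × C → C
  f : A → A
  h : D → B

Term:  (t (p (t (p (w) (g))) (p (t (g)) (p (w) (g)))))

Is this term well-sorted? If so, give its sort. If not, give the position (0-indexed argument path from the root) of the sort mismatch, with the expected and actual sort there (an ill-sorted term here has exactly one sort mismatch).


well-sorted; sort = D

        (w) : D
        (g) : C
      (p (w) (g)) : C
    (t (p (w) (g))) : D
        (g) : C
      (t (g)) : D
        (w) : D
        (g) : C
      (p (w) (g)) : C
    (p (t (g)) (p (w) (g))) : C
  (p (t (p (w) (g))) (p (t (g)) (p (w) (g)))) : C
(t (p (t (p (w) (g))) (p (t (g)) (p (w) (g))))) : D


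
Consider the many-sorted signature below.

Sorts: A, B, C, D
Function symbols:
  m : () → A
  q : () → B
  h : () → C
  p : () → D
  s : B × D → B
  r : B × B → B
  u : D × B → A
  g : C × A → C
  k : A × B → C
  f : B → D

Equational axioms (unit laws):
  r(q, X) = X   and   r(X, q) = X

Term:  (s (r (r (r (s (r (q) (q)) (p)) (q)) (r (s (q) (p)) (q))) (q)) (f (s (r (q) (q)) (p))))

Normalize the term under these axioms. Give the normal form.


normal form = (s (r (s (q) (p)) (s (q) (p))) (f (s (q) (p))))

1. (s (r (r (r (s (r (q) (q)) (p)) (q)) (r (s (q) (p)) (q))) (q)) (f (s (r (q) (q)) (p))))  →  (s (r (r (s (r (q) (q)) (p)) (q)) (r (s (q) (p)) (q))) (f (s (r (q) (q)) (p))))
2. (s (r (r (s (r (q) (q)) (p)) (q)) (r (s (q) (p)) (q))) (f (s (r (q) (q)) (p))))  →  (s (r (s (r (q) (q)) (p)) (r (s (q) (p)) (q))) (f (s (r (q) (q)) (p))))
3. (s (r (s (r (q) (q)) (p)) (r (s (q) (p)) (q))) (f (s (r (q) (q)) (p))))  →  (s (r (s (q) (p)) (r (s (q) (p)) (q))) (f (s (r (q) (q)) (p))))
4. (s (r (s (q) (p)) (r (s (q) (p)) (q))) (f (s (r (q) (q)) (p))))  →  (s (r (s (q) (p)) (s (q) (p))) (f (s (r (q) (q)) (p))))
5. (s (r (s (q) (p)) (s (q) (p))) (f (s (r (q) (q)) (p))))  →  (s (r (s (q) (p)) (s (q) (p))) (f (s (q) (p))))


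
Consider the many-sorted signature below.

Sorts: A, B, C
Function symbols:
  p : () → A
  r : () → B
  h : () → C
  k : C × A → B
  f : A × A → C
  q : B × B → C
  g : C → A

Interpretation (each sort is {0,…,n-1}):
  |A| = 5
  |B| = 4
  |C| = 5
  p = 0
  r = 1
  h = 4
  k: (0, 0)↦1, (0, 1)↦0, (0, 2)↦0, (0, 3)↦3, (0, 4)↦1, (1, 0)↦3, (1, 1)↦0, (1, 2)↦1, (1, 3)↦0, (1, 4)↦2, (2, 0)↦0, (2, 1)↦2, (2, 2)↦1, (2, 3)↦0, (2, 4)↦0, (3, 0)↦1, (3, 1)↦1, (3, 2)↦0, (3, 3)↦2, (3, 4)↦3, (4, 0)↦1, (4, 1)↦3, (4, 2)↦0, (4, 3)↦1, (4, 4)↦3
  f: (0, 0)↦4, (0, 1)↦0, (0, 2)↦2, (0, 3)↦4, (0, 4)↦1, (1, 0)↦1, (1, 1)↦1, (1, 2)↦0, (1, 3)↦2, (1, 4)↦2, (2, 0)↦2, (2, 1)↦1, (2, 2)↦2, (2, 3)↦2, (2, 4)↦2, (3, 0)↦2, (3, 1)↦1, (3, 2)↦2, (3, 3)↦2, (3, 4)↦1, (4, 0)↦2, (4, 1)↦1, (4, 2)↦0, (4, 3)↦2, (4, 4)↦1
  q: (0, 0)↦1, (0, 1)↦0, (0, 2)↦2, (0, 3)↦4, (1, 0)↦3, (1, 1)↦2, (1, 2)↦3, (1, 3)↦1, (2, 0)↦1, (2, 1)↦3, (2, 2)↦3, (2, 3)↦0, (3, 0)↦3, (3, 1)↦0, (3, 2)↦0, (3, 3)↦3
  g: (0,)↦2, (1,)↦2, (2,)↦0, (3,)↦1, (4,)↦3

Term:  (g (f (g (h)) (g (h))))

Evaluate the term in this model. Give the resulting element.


  h = 4
  (g (h)) = g(4,) = 3
  h = 4
  (g (h)) = g(4,) = 3
  (f (g (h)) (g (h))) = f(3, 3) = 2
  (g (f (g (h)) (g (h)))) = g(2,) = 0

value = 0


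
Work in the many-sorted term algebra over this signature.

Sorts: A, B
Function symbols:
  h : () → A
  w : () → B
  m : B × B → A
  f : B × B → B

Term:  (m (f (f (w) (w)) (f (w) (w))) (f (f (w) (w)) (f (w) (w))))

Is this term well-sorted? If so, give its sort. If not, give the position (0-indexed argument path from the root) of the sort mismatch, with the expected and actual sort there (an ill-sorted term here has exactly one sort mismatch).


well-sorted; sort = A

      (w) : B
      (w) : B
    (f (w) (w)) : B
      (w) : B
      (w) : B
    (f (w) (w)) : B
  (f (f (w) (w)) (f (w) (w))) : B
      (w) : B
      (w) : B
    (f (w) (w)) : B
      (w) : B
      (w) : B
    (f (w) (w)) : B
  (f (f (w) (w)) (f (w) (w))) : B
(m (f (f (w) (w)) (f (w) (w))) (f (f (w) (w)) (f (w) (w)))) : A


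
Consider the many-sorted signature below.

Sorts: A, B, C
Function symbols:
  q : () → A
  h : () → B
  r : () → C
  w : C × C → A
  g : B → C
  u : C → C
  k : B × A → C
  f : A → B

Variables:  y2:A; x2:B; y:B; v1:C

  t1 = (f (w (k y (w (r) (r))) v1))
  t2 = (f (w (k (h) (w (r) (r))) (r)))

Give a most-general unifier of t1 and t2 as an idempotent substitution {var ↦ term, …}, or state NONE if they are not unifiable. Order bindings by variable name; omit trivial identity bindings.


{v1 ↦ (r), y ↦ (h)}


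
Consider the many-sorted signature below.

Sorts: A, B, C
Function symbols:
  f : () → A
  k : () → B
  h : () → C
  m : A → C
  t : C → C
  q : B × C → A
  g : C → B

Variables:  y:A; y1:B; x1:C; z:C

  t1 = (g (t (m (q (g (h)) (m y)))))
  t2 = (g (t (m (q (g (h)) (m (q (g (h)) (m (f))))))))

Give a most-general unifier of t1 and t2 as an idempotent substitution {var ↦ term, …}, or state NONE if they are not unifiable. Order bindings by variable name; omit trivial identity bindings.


{y ↦ (q (g (h)) (m (f)))}


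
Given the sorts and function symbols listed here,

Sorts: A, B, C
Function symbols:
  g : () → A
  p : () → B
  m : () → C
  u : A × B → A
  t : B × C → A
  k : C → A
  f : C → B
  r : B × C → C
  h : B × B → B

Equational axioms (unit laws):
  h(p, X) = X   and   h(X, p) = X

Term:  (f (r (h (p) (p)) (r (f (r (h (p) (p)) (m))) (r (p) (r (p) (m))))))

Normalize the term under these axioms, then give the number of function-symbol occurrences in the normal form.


1. (f (r (h (p) (p)) (r (f (r (h (p) (p)) (m))) (r (p) (r (p) (m))))))  →  (f (r (p) (r (f (r (h (p) (p)) (m))) (r (p) (r (p) (m))))))
2. (f (r (p) (r (f (r (h (p) (p)) (m))) (r (p) (r (p) (m))))))  →  (f (r (p) (r (f (r (p) (m))) (r (p) (r (p) (m))))))
normal form: (f (r (p) (r (f (r (p) (m))) (r (p) (r (p) (m))))))

size = 13


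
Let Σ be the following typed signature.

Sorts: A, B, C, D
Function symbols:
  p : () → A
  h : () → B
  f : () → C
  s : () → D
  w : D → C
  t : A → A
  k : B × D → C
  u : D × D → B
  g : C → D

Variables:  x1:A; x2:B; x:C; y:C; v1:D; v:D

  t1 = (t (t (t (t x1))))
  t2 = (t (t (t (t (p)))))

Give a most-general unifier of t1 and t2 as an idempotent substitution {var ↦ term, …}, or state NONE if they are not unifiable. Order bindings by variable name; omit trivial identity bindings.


{x1 ↦ (p)}


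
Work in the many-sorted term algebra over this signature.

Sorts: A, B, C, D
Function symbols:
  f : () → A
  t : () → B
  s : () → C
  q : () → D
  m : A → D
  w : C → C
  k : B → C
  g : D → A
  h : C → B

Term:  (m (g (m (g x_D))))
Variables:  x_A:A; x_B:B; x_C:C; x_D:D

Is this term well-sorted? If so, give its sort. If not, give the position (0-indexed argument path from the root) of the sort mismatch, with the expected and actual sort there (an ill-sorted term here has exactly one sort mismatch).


well-sorted; sort = D

        x_D : D
      (g x_D) : A
    (m (g x_D)) : D
  (g (m (g x_D))) : A
(m (g (m (g x_D)))) : D


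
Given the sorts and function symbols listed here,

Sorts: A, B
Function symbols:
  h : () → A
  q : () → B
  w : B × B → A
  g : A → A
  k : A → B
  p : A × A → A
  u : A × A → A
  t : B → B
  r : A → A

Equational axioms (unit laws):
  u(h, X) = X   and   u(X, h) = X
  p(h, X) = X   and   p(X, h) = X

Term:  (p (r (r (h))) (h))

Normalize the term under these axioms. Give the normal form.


normal form = (r (r (h)))

1. (p (r (r (h))) (h))  →  (r (r (h)))


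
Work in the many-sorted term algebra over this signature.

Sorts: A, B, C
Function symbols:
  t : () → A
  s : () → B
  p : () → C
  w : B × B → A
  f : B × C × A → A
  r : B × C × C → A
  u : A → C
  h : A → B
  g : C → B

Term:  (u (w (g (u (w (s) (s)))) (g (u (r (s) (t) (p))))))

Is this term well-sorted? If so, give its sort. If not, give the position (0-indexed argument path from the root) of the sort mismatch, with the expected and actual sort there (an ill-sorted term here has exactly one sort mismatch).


ill-sorted at position [0, 1, 0, 0, 1]: expected C, got A

          (s) : B
          (s) : B
        (w (s) (s)) : A
      (u (w (s) (s))) : C
    (g (u (w (s) (s)))) : B
          (s) : B
          (t) : A
          (p) : C
        (r (s) (t) (p)) : ✗ arg 1 at [0, 1, 0, 0, 1] has sort A, expected C


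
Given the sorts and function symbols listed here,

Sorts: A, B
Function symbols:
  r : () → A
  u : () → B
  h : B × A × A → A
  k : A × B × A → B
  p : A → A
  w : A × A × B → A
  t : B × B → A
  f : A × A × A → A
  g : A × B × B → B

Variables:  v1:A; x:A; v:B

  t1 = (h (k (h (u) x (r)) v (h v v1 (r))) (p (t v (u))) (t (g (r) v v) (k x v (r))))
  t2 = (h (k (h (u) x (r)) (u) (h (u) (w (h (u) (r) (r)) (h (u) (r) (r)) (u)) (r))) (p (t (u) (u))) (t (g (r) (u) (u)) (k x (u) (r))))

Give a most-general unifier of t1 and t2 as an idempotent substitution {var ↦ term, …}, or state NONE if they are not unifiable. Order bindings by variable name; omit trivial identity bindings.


{v ↦ (u), v1 ↦ (w (h (u) (r) (r)) (h (u) (r) (r)) (u))}


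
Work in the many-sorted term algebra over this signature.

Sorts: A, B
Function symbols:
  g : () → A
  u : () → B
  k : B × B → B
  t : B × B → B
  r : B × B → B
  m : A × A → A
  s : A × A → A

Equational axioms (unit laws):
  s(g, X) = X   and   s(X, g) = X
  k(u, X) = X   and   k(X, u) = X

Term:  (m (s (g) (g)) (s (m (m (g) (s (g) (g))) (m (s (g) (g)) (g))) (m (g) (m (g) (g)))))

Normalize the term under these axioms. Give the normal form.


1. (m (s (g) (g)) (s (m (m (g) (s (g) (g))) (m (s (g) (g)) (g))) (m (g) (m (g) (g)))))  →  (m (g) (s (m (m (g) (s (g) (g))) (m (s (g) (g)) (g))) (m (g) (m (g) (g)))))
2. (m (g) (s (m (m (g) (s (g) (g))) (m (s (g) (g)) (g))) (m (g) (m (g) (g)))))  →  (m (g) (s (m (m (g) (g)) (m (s (g) (g)) (g))) (m (g) (m (g) (g)))))
3. (m (g) (s (m (m (g) (g)) (m (s (g) (g)) (g))) (m (g) (m (g) (g)))))  →  (m (g) (s (m (m (g) (g)) (m (g) (g))) (m (g) (m (g) (g)))))

normal form = (m (g) (s (m (m (g) (g)) (m (g) (g))) (m (g) (m (g) (g)))))


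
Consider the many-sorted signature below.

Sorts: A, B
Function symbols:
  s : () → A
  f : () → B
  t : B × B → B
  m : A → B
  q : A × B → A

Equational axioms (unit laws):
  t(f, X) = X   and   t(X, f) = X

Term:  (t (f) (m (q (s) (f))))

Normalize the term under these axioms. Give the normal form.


normal form = (m (q (s) (f)))

1. (t (f) (m (q (s) (f))))  →  (m (q (s) (f)))


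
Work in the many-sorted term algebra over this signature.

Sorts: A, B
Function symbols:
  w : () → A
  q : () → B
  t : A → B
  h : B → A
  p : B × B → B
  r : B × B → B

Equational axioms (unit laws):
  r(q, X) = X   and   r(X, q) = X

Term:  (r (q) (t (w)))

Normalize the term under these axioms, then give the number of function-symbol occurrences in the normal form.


size = 2

1. (r (q) (t (w)))  →  (t (w))
normal form: (t (w))


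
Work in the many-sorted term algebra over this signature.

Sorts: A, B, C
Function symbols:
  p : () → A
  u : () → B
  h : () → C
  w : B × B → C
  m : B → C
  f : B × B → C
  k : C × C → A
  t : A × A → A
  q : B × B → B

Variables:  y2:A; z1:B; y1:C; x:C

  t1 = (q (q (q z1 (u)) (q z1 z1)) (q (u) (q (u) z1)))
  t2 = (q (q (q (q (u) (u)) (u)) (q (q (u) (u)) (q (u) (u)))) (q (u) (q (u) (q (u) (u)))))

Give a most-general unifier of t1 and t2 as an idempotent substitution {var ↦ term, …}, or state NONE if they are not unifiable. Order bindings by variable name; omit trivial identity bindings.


{z1 ↦ (q (u) (u))}


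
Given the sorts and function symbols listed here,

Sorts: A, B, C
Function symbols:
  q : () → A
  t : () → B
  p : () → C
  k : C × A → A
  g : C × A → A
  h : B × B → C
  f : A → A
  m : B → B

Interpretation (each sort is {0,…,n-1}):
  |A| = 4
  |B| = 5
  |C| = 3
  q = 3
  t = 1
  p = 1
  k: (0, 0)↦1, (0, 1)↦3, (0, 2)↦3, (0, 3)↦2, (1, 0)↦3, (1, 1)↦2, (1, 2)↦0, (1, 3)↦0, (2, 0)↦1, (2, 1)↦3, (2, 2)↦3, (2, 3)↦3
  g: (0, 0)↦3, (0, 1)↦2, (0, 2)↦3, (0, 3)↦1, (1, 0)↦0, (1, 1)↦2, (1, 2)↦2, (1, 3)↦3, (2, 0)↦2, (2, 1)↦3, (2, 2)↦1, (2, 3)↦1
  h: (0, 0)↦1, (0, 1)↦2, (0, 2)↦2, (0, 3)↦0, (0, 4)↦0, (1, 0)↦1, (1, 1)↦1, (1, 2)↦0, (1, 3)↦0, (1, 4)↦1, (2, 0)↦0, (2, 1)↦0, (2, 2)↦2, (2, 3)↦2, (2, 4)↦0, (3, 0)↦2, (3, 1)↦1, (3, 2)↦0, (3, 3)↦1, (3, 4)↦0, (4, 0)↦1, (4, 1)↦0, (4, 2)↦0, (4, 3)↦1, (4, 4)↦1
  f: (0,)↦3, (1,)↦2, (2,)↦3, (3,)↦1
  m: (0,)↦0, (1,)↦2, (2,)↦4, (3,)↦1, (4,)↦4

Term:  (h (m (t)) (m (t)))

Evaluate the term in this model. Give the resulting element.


  t = 1
  (m (t)) = m(1,) = 2
  t = 1
  (m (t)) = m(1,) = 2
  (h (m (t)) (m (t))) = h(2, 2) = 2

value = 2


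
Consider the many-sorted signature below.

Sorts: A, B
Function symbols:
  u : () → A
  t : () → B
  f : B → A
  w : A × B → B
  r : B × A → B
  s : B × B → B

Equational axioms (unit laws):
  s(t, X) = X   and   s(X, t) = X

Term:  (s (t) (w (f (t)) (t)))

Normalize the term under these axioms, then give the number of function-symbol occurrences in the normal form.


1. (s (t) (w (f (t)) (t)))  →  (w (f (t)) (t))
normal form: (w (f (t)) (t))

size = 4


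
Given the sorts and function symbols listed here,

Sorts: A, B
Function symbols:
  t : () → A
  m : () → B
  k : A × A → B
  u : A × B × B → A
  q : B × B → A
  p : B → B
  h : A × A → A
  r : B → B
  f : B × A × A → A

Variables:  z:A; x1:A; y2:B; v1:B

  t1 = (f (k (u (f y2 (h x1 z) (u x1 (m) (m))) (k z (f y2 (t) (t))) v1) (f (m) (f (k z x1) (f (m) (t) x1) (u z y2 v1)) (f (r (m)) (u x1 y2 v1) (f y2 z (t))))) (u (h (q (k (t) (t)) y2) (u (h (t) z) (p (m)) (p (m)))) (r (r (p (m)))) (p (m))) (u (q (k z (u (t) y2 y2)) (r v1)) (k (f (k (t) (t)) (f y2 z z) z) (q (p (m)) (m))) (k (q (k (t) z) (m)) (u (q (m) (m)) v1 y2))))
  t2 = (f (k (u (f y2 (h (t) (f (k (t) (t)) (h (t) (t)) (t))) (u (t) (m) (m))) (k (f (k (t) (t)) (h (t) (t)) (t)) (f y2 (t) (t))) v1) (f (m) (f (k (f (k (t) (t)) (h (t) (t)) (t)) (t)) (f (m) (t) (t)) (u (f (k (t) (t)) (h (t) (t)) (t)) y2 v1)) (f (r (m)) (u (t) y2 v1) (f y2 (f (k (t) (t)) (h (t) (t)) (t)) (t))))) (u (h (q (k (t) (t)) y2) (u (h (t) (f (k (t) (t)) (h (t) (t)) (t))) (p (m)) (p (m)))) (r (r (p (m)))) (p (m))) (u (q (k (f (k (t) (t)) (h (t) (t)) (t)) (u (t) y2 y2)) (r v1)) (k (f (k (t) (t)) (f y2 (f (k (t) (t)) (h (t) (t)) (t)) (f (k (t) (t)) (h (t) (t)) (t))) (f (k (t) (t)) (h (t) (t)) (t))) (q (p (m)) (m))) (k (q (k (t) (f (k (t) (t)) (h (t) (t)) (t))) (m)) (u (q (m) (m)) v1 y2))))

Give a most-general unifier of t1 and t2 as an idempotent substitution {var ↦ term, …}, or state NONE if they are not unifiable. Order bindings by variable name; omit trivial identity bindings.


{x1 ↦ (t), z ↦ (f (k (t) (t)) (h (t) (t)) (t))}


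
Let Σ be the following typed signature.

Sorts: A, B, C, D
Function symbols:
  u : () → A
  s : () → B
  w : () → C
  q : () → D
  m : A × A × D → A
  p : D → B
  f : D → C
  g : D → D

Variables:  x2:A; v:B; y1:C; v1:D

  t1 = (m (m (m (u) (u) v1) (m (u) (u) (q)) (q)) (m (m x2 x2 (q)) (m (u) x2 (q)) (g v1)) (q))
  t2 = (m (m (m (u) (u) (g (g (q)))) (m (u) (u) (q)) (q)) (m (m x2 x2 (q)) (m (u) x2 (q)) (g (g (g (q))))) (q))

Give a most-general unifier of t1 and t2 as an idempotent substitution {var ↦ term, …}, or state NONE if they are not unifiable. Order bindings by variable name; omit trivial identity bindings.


{v1 ↦ (g (g (q)))}


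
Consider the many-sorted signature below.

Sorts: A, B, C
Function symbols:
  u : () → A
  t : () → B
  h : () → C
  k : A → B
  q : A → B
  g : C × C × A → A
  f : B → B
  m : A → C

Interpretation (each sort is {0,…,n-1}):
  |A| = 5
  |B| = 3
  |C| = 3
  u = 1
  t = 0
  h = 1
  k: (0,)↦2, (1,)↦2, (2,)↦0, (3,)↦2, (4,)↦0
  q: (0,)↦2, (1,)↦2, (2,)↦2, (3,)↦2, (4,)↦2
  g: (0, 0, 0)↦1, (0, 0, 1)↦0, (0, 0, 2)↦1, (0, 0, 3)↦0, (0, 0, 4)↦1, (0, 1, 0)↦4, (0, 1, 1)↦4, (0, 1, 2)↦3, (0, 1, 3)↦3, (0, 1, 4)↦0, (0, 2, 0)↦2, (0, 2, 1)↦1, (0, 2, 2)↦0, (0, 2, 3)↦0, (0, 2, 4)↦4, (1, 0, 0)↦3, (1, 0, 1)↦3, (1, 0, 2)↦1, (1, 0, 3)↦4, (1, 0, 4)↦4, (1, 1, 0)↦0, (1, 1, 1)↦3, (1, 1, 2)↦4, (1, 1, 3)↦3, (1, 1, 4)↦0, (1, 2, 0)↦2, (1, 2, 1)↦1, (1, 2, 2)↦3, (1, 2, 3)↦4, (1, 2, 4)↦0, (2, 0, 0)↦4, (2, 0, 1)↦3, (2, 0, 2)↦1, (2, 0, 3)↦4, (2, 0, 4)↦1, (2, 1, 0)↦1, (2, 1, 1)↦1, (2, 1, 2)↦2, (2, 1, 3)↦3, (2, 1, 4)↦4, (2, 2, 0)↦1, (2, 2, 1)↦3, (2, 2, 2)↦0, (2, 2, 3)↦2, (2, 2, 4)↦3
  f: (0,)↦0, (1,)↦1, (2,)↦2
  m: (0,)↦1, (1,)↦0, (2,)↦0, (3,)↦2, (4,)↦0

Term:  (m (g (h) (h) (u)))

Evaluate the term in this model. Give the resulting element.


value = 2

  h = 1
  h = 1
  u = 1
  (g (h) (h) (u)) = g(1, 1, 1) = 3
  (m (g (h) (h) (u))) = m(3,) = 2


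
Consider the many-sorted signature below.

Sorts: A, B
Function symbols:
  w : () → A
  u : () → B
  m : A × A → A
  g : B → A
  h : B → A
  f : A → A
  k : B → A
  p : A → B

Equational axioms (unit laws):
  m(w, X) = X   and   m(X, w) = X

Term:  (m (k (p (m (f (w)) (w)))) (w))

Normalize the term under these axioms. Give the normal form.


1. (m (k (p (m (f (w)) (w)))) (w))  →  (k (p (m (f (w)) (w))))
2. (k (p (m (f (w)) (w))))  →  (k (p (f (w))))

normal form = (k (p (f (w))))


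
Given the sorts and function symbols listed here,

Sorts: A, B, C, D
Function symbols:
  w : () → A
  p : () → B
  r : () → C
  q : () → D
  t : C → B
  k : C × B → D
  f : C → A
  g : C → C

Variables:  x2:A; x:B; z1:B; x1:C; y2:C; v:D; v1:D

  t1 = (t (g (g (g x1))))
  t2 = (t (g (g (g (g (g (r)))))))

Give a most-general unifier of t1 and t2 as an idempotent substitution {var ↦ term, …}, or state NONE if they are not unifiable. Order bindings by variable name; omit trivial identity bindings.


{x1 ↦ (g (g (r)))}


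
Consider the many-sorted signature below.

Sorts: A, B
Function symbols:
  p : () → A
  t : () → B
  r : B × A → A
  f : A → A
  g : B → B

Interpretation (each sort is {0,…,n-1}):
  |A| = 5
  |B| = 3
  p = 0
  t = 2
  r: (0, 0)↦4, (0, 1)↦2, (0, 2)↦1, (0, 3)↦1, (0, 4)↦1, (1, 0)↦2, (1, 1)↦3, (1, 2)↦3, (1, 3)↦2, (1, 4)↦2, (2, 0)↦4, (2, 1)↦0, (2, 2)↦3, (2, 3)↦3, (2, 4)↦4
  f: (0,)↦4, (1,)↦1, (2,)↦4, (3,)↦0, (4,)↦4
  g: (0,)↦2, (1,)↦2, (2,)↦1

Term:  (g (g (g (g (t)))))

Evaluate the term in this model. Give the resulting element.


value = 2

  t = 2
  (g (t)) = g(2,) = 1
  (g (g (t))) = g(1,) = 2
  (g (g (g (t)))) = g(2,) = 1
  (g (g (g (g (t))))) = g(1,) = 2


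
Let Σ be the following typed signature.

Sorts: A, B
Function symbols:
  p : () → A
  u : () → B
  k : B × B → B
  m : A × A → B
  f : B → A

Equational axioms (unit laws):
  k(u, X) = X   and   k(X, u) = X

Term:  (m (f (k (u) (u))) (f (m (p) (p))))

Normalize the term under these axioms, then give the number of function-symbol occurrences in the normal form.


1. (m (f (k (u) (u))) (f (m (p) (p))))  →  (m (f (u)) (f (m (p) (p))))
normal form: (m (f (u)) (f (m (p) (p))))

size = 7


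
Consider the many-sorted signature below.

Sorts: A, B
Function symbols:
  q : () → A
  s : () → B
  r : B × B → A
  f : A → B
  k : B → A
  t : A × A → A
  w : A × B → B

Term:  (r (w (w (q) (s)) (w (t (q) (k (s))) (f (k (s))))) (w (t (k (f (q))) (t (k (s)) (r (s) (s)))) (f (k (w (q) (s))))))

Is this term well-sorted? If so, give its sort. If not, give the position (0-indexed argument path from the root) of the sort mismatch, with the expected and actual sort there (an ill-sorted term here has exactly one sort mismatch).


      (q) : A
      (s) : B
    (w (q) (s)) : B
        (q) : A
          (s) : B
        (k (s)) : A
      (t (q) (k (s))) : A
          (s) : B
        (k (s)) : A
      (f (k (s))) : B
    (w (t (q) (k (s))) (f (k (s)))) : B
  (w (w (q) (s)) (w (t (q) (k (s))) (f (k (s))))) : ✗ arg 0 at [0, 0] has sort B, expected A
          (q) : A
        (f (q)) : B
      (k (f (q))) : A
          (s) : B
        (k (s)) : A
          (s) : B
          (s) : B
        (r (s) (s)) : A
      (t (k (s)) (r (s) (s))) : A
    (t (k (f (q))) (t (k (s)) (r (s) (s)))) : A
          (q) : A
          (s) : B
        (w (q) (s)) : B
      (k (w (q) (s))) : A
    (f (k (w (q) (s)))) : B
  (w (t (k (f (q))) (t (k (s)) (r (s) (s)))) (f (k (w (q) (s))))) : B

ill-sorted at position [0, 0]: expected A, got B
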